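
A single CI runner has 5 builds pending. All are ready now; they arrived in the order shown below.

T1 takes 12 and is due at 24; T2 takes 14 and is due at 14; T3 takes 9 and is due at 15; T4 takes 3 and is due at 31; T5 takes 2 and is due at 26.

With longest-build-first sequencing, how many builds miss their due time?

4

LPT (decreasing processing time): T2 T1 T3 T4 T5.
T2: 0→14, due 14, tardiness 0
T1: 14→26, due 24, tardiness 2
T3: 26→35, due 15, tardiness 20
T4: 35→38, due 31, tardiness 7
T5: 38→40, due 26, tardiness 14
Late builds: 4.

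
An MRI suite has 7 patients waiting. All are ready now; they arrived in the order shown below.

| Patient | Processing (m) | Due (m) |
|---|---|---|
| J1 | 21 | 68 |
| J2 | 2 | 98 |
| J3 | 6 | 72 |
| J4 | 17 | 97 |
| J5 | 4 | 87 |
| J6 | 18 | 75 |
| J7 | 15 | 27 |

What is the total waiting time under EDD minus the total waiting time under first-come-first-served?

EDD (increasing due date): J7 J1 J3 J6 J5 J4 J2.
J7: waits 0, runs 0→15
J1: waits 15, runs 15→36
J3: waits 36, runs 36→42
J6: waits 42, runs 42→60
J5: waits 60, runs 60→64
J4: waits 64, runs 64→81
J2: waits 81, runs 81→83
Sum = 0+15+36+42+60+64+81 = 298.
FIFO (arrival order): J1 J2 J3 J4 J5 J6 J7.
J1: waits 0, runs 0→21
J2: waits 21, runs 21→23
J3: waits 23, runs 23→29
J4: waits 29, runs 29→46
J5: waits 46, runs 46→50
J6: waits 50, runs 50→68
J7: waits 68, runs 68→83
Sum = 0+21+23+29+46+50+68 = 237.
Difference = 298 − 237 = 61.

61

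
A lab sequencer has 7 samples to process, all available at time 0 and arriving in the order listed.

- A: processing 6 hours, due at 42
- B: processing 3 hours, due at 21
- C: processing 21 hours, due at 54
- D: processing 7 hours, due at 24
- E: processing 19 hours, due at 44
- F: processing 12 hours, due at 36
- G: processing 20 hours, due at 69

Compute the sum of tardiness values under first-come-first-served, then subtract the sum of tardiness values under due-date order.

40

FIFO (arrival order): A B C D E F G.
A: 0→6, due 42, tardiness 0
B: 6→9, due 21, tardiness 0
C: 9→30, due 54, tardiness 0
D: 30→37, due 24, tardiness 13
E: 37→56, due 44, tardiness 12
F: 56→68, due 36, tardiness 32
G: 68→88, due 69, tardiness 19
Sum = 0+0+0+13+12+32+19 = 76.
EDD (increasing due date): B D F A E C G.
B: 0→3, due 21, tardiness 0
D: 3→10, due 24, tardiness 0
F: 10→22, due 36, tardiness 0
A: 22→28, due 42, tardiness 0
E: 28→47, due 44, tardiness 3
C: 47→68, due 54, tardiness 14
G: 68→88, due 69, tardiness 19
Sum = 0+0+0+0+3+14+19 = 36.
Difference = 76 − 36 = 40.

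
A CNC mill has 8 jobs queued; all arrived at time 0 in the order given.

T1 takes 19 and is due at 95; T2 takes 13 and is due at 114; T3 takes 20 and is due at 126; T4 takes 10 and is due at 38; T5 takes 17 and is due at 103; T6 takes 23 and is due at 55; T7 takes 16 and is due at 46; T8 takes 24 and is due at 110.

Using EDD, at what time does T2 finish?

EDD (increasing due date): T4 T7 T6 T1 T5 T8 T2 T3.
T4: 0→10
T7: 10→26
T6: 26→49
T1: 49→68
T5: 68→85
T8: 85→109
T2: 109→122

122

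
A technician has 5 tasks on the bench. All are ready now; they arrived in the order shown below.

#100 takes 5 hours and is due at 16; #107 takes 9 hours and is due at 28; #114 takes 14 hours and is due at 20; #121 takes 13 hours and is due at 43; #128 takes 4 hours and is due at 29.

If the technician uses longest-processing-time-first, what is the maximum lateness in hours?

LPT (decreasing processing time): #114 #121 #107 #100 #128.
#114: 0→14, due 20, lateness -6
#121: 14→27, due 43, lateness -16
#107: 27→36, due 28, lateness 8
#100: 36→41, due 16, lateness 25
#128: 41→45, due 29, lateness 16
Maximum = 25.

25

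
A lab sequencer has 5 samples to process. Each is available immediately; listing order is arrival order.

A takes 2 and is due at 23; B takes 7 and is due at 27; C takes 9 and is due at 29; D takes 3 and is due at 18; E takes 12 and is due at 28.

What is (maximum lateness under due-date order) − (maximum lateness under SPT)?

-1

EDD (increasing due date): D A B E C.
D: 0→3, due 18, lateness -15
A: 3→5, due 23, lateness -18
B: 5→12, due 27, lateness -15
E: 12→24, due 28, lateness -4
C: 24→33, due 29, lateness 4
Maximum = 4.
SPT (increasing processing time): A D B C E.
A: 0→2, due 23, lateness -21
D: 2→5, due 18, lateness -13
B: 5→12, due 27, lateness -15
C: 12→21, due 29, lateness -8
E: 21→33, due 28, lateness 5
Maximum = 5.
Difference = 4 − 5 = -1.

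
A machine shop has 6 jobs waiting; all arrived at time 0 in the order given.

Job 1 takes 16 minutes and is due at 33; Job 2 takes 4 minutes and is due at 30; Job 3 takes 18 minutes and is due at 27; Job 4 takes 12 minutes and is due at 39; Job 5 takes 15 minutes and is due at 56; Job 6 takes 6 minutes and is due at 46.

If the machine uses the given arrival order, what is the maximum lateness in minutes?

FIFO (arrival order): Job 1 Job 2 Job 3 Job 4 Job 5 Job 6.
Job 1: 0→16, due 33, lateness -17
Job 2: 16→20, due 30, lateness -10
Job 3: 20→38, due 27, lateness 11
Job 4: 38→50, due 39, lateness 11
Job 5: 50→65, due 56, lateness 9
Job 6: 65→71, due 46, lateness 25
Maximum = 25.

25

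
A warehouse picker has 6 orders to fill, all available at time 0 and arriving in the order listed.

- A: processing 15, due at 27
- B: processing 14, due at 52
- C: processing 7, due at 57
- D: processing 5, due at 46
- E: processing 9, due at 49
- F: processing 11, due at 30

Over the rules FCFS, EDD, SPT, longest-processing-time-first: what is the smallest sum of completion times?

FIFO (arrival order): A B C D E F.
A: 0→15
B: 15→29
C: 29→36
D: 36→41
E: 41→50
F: 50→61
Sum = 15+29+36+41+50+61 = 232.
EDD (increasing due date): A F D E B C.
A: 0→15
F: 15→26
D: 26→31
E: 31→40
B: 40→54
C: 54→61
Sum = 15+26+31+40+54+61 = 227.
SPT (increasing processing time): D C E F B A.
D: 0→5
C: 5→12
E: 12→21
F: 21→32
B: 32→46
A: 46→61
Sum = 5+12+21+32+46+61 = 177.
LPT (decreasing processing time): A B F E C D.
A: 0→15
B: 15→29
F: 29→40
E: 40→49
C: 49→56
D: 56→61
Sum = 15+29+40+49+56+61 = 250.
FIFO 232, EDD 227, SPT 177, LPT 250 → minimum 177.

177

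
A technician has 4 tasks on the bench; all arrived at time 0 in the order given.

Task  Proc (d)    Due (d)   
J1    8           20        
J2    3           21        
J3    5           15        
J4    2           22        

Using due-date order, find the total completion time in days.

52

EDD (increasing due date): J3 J1 J2 J4.
J3: 0→5
J1: 5→13
J2: 13→16
J4: 16→18
Sum = 5+13+16+18 = 52.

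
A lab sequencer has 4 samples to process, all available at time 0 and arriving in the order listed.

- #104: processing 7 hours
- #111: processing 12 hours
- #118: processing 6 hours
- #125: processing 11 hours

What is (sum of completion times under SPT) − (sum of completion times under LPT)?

-22

SPT (increasing processing time): #118 #104 #125 #111.
#118: 0→6
#104: 6→13
#125: 13→24
#111: 24→36
Sum = 6+13+24+36 = 79.
LPT (decreasing processing time): #111 #125 #104 #118.
#111: 0→12
#125: 12→23
#104: 23→30
#118: 30→36
Sum = 12+23+30+36 = 101.
Difference = 79 − 101 = -22.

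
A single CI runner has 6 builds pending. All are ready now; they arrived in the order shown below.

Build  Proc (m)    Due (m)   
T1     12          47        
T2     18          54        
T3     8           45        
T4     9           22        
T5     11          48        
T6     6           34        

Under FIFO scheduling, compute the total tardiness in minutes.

65

FIFO (arrival order): T1 T2 T3 T4 T5 T6.
T1: 0→12, due 47, tardiness 0
T2: 12→30, due 54, tardiness 0
T3: 30→38, due 45, tardiness 0
T4: 38→47, due 22, tardiness 25
T5: 47→58, due 48, tardiness 10
T6: 58→64, due 34, tardiness 30
Sum = 0+0+0+25+10+30 = 65.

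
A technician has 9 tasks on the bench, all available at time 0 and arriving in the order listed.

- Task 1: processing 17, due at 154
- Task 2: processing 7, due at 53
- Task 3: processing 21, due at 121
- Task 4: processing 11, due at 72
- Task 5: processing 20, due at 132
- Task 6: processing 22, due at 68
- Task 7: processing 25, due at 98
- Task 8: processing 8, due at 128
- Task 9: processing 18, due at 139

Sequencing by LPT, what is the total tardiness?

172

LPT (decreasing processing time): Task 7 Task 6 Task 3 Task 5 Task 9 Task 1 Task 4 Task 8 Task 2.
Task 7: 0→25, due 98, tardiness 0
Task 6: 25→47, due 68, tardiness 0
Task 3: 47→68, due 121, tardiness 0
Task 5: 68→88, due 132, tardiness 0
Task 9: 88→106, due 139, tardiness 0
Task 1: 106→123, due 154, tardiness 0
Task 4: 123→134, due 72, tardiness 62
Task 8: 134→142, due 128, tardiness 14
Task 2: 142→149, due 53, tardiness 96
Sum = 0+0+0+0+0+0+62+14+96 = 172.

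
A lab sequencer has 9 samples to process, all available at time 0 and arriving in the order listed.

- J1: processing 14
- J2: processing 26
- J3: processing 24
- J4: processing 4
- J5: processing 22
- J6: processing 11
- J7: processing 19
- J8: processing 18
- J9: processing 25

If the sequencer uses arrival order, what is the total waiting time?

FIFO (arrival order): J1 J2 J3 J4 J5 J6 J7 J8 J9.
J1: waits 0, runs 0→14
J2: waits 14, runs 14→40
J3: waits 40, runs 40→64
J4: waits 64, runs 64→68
J5: waits 68, runs 68→90
J6: waits 90, runs 90→101
J7: waits 101, runs 101→120
J8: waits 120, runs 120→138
J9: waits 138, runs 138→163
Sum = 0+14+40+64+68+90+101+120+138 = 635.

635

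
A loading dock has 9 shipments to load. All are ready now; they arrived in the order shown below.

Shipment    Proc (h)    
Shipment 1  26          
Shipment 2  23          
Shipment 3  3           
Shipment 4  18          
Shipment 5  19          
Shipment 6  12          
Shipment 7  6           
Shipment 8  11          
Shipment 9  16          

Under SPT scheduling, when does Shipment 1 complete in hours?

SPT (increasing processing time): Shipment 3 Shipment 7 Shipment 8 Shipment 6 Shipment 9 Shipment 4 Shipment 5 Shipment 2 Shipment 1.
Shipment 3: 0→3
Shipment 7: 3→9
Shipment 8: 9→20
Shipment 6: 20→32
Shipment 9: 32→48
Shipment 4: 48→66
Shipment 5: 66→85
Shipment 2: 85→108
Shipment 1: 108→134

134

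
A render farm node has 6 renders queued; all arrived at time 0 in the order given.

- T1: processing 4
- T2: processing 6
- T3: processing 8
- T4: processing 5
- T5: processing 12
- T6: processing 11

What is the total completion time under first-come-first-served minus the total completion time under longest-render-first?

-55

FIFO (arrival order): T1 T2 T3 T4 T5 T6.
T1: 0→4
T2: 4→10
T3: 10→18
T4: 18→23
T5: 23→35
T6: 35→46
Sum = 4+10+18+23+35+46 = 136.
LPT (decreasing processing time): T5 T6 T3 T2 T4 T1.
T5: 0→12
T6: 12→23
T3: 23→31
T2: 31→37
T4: 37→42
T1: 42→46
Sum = 12+23+31+37+42+46 = 191.
Difference = 136 − 191 = -55.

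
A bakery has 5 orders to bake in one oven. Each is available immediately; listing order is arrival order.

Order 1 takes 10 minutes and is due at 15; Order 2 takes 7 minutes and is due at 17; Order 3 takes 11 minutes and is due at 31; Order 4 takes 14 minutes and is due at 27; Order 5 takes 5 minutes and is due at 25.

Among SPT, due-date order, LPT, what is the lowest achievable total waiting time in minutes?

72

SPT (increasing processing time): Order 5 Order 2 Order 1 Order 3 Order 4.
Order 5: waits 0, runs 0→5
Order 2: waits 5, runs 5→12
Order 1: waits 12, runs 12→22
Order 3: waits 22, runs 22→33
Order 4: waits 33, runs 33→47
Sum = 0+5+12+22+33 = 72.
EDD (increasing due date): Order 1 Order 2 Order 5 Order 4 Order 3.
Order 1: waits 0, runs 0→10
Order 2: waits 10, runs 10→17
Order 5: waits 17, runs 17→22
Order 4: waits 22, runs 22→36
Order 3: waits 36, runs 36→47
Sum = 0+10+17+22+36 = 85.
LPT (decreasing processing time): Order 4 Order 3 Order 1 Order 2 Order 5.
Order 4: waits 0, runs 0→14
Order 3: waits 14, runs 14→25
Order 1: waits 25, runs 25→35
Order 2: waits 35, runs 35→42
Order 5: waits 42, runs 42→47
Sum = 0+14+25+35+42 = 116.
SPT 72, EDD 85, LPT 116 → minimum 72.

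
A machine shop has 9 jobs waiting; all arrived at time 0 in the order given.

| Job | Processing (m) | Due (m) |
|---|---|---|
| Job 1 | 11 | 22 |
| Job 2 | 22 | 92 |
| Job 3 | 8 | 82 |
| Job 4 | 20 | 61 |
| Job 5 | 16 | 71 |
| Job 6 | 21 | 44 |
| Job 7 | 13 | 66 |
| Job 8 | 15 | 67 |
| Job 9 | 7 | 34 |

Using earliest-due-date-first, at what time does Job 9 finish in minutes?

18

EDD (increasing due date): Job 1 Job 9 Job 6 Job 4 Job 7 Job 8 Job 5 Job 3 Job 2.
Job 1: 0→11
Job 9: 11→18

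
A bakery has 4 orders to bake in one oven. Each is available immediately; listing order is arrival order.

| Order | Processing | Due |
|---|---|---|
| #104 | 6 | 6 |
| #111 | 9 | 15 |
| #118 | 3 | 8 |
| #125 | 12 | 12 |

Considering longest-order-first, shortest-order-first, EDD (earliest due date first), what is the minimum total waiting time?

LPT (decreasing processing time): #125 #111 #104 #118.
#125: waits 0, runs 0→12
#111: waits 12, runs 12→21
#104: waits 21, runs 21→27
#118: waits 27, runs 27→30
Sum = 0+12+21+27 = 60.
SPT (increasing processing time): #118 #104 #111 #125.
#118: waits 0, runs 0→3
#104: waits 3, runs 3→9
#111: waits 9, runs 9→18
#125: waits 18, runs 18→30
Sum = 0+3+9+18 = 30.
EDD (increasing due date): #104 #118 #125 #111.
#104: waits 0, runs 0→6
#118: waits 6, runs 6→9
#125: waits 9, runs 9→21
#111: waits 21, runs 21→30
Sum = 0+6+9+21 = 36.
LPT 60, SPT 30, EDD 36 → minimum 30.

30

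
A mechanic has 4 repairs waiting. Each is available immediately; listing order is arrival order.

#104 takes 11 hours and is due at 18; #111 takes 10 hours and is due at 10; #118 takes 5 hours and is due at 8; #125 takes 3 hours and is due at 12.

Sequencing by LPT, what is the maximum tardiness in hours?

18

LPT (decreasing processing time): #104 #111 #118 #125.
#104: 0→11, due 18, tardiness 0
#111: 11→21, due 10, tardiness 11
#118: 21→26, due 8, tardiness 18
#125: 26→29, due 12, tardiness 17
Maximum = 18.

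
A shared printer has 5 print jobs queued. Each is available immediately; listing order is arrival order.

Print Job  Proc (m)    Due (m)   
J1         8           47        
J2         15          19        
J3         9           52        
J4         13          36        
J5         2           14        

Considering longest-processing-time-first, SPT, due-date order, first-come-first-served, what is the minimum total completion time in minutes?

LPT (decreasing processing time): J2 J4 J3 J1 J5.
J2: 0→15
J4: 15→28
J3: 28→37
J1: 37→45
J5: 45→47
Sum = 15+28+37+45+47 = 172.
SPT (increasing processing time): J5 J1 J3 J4 J2.
J5: 0→2
J1: 2→10
J3: 10→19
J4: 19→32
J2: 32→47
Sum = 2+10+19+32+47 = 110.
EDD (increasing due date): J5 J2 J4 J1 J3.
J5: 0→2
J2: 2→17
J4: 17→30
J1: 30→38
J3: 38→47
Sum = 2+17+30+38+47 = 134.
FIFO (arrival order): J1 J2 J3 J4 J5.
J1: 0→8
J2: 8→23
J3: 23→32
J4: 32→45
J5: 45→47
Sum = 8+23+32+45+47 = 155.
LPT 172, SPT 110, EDD 134, FIFO 155 → minimum 110.

110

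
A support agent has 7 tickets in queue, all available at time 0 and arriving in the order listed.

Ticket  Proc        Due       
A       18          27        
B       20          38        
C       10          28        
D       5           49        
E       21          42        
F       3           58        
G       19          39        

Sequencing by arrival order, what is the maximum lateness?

FIFO (arrival order): A B C D E F G.
A: 0→18, due 27, lateness -9
B: 18→38, due 38, lateness 0
C: 38→48, due 28, lateness 20
D: 48→53, due 49, lateness 4
E: 53→74, due 42, lateness 32
F: 74→77, due 58, lateness 19
G: 77→96, due 39, lateness 57
Maximum = 57.

57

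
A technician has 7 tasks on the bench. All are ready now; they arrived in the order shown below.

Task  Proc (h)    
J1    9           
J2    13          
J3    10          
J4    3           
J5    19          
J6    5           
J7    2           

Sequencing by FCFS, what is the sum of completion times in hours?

272

FIFO (arrival order): J1 J2 J3 J4 J5 J6 J7.
J1: 0→9
J2: 9→22
J3: 22→32
J4: 32→35
J5: 35→54
J6: 54→59
J7: 59→61
Sum = 9+22+32+35+54+59+61 = 272.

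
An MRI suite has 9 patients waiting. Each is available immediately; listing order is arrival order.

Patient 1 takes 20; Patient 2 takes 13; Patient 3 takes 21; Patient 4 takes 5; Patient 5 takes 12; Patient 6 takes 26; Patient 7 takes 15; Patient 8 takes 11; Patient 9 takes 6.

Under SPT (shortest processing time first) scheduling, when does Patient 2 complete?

SPT (increasing processing time): Patient 4 Patient 9 Patient 8 Patient 5 Patient 2 Patient 7 Patient 1 Patient 3 Patient 6.
Patient 4: 0→5
Patient 9: 5→11
Patient 8: 11→22
Patient 5: 22→34
Patient 2: 34→47

47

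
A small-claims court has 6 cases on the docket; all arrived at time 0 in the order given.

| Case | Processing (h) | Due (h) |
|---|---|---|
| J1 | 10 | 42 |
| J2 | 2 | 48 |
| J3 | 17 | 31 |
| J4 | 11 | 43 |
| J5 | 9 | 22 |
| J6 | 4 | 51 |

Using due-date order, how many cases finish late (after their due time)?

EDD (increasing due date): J5 J3 J1 J4 J2 J6.
J5: 0→9, due 22, tardiness 0
J3: 9→26, due 31, tardiness 0
J1: 26→36, due 42, tardiness 0
J4: 36→47, due 43, tardiness 4
J2: 47→49, due 48, tardiness 1
J6: 49→53, due 51, tardiness 2
Late cases: 3.

3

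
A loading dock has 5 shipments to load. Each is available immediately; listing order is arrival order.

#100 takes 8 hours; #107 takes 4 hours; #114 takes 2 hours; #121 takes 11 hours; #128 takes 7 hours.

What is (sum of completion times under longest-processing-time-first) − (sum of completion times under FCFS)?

27

LPT (decreasing processing time): #121 #100 #128 #107 #114.
#121: 0→11
#100: 11→19
#128: 19→26
#107: 26→30
#114: 30→32
Sum = 11+19+26+30+32 = 118.
FIFO (arrival order): #100 #107 #114 #121 #128.
#100: 0→8
#107: 8→12
#114: 12→14
#121: 14→25
#128: 25→32
Sum = 8+12+14+25+32 = 91.
Difference = 118 − 91 = 27.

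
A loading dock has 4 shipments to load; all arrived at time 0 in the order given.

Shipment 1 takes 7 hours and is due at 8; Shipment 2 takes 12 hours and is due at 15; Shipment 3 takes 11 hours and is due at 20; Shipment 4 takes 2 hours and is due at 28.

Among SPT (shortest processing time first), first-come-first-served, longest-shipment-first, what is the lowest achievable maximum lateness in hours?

SPT (increasing processing time): Shipment 4 Shipment 1 Shipment 3 Shipment 2.
Shipment 4: 0→2, due 28, lateness -26
Shipment 1: 2→9, due 8, lateness 1
Shipment 3: 9→20, due 20, lateness 0
Shipment 2: 20→32, due 15, lateness 17
Maximum = 17.
FIFO (arrival order): Shipment 1 Shipment 2 Shipment 3 Shipment 4.
Shipment 1: 0→7, due 8, lateness -1
Shipment 2: 7→19, due 15, lateness 4
Shipment 3: 19→30, due 20, lateness 10
Shipment 4: 30→32, due 28, lateness 4
Maximum = 10.
LPT (decreasing processing time): Shipment 2 Shipment 3 Shipment 1 Shipment 4.
Shipment 2: 0→12, due 15, lateness -3
Shipment 3: 12→23, due 20, lateness 3
Shipment 1: 23→30, due 8, lateness 22
Shipment 4: 30→32, due 28, lateness 4
Maximum = 22.
SPT 17, FIFO 10, LPT 22 → minimum 10.

10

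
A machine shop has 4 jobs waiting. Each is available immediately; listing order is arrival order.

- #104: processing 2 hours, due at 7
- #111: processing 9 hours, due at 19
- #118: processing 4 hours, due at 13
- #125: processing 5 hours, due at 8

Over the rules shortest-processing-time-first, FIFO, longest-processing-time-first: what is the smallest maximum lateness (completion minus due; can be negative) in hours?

3

SPT (increasing processing time): #104 #118 #125 #111.
#104: 0→2, due 7, lateness -5
#118: 2→6, due 13, lateness -7
#125: 6→11, due 8, lateness 3
#111: 11→20, due 19, lateness 1
Maximum = 3.
FIFO (arrival order): #104 #111 #118 #125.
#104: 0→2, due 7, lateness -5
#111: 2→11, due 19, lateness -8
#118: 11→15, due 13, lateness 2
#125: 15→20, due 8, lateness 12
Maximum = 12.
LPT (decreasing processing time): #111 #125 #118 #104.
#111: 0→9, due 19, lateness -10
#125: 9→14, due 8, lateness 6
#118: 14→18, due 13, lateness 5
#104: 18→20, due 7, lateness 13
Maximum = 13.
SPT 3, FIFO 12, LPT 13 → minimum 3.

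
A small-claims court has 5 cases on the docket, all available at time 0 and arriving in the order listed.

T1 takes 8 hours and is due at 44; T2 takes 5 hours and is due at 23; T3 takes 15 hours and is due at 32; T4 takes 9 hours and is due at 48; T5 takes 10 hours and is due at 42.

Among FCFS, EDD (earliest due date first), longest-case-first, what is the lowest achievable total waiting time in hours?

FIFO (arrival order): T1 T2 T3 T4 T5.
T1: waits 0, runs 0→8
T2: waits 8, runs 8→13
T3: waits 13, runs 13→28
T4: waits 28, runs 28→37
T5: waits 37, runs 37→47
Sum = 0+8+13+28+37 = 86.
EDD (increasing due date): T2 T3 T5 T1 T4.
T2: waits 0, runs 0→5
T3: waits 5, runs 5→20
T5: waits 20, runs 20→30
T1: waits 30, runs 30→38
T4: waits 38, runs 38→47
Sum = 0+5+20+30+38 = 93.
LPT (decreasing processing time): T3 T5 T4 T1 T2.
T3: waits 0, runs 0→15
T5: waits 15, runs 15→25
T4: waits 25, runs 25→34
T1: waits 34, runs 34→42
T2: waits 42, runs 42→47
Sum = 0+15+25+34+42 = 116.
FIFO 86, EDD 93, LPT 116 → minimum 86.

86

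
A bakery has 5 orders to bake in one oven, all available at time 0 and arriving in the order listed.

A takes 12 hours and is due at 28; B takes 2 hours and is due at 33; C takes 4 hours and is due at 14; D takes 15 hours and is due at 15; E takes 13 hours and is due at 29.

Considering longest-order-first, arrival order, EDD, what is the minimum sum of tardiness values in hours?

35

LPT (decreasing processing time): D E A C B.
D: 0→15, due 15, tardiness 0
E: 15→28, due 29, tardiness 0
A: 28→40, due 28, tardiness 12
C: 40→44, due 14, tardiness 30
B: 44→46, due 33, tardiness 13
Sum = 0+0+12+30+13 = 55.
FIFO (arrival order): A B C D E.
A: 0→12, due 28, tardiness 0
B: 12→14, due 33, tardiness 0
C: 14→18, due 14, tardiness 4
D: 18→33, due 15, tardiness 18
E: 33→46, due 29, tardiness 17
Sum = 0+0+4+18+17 = 39.
EDD (increasing due date): C D A E B.
C: 0→4, due 14, tardiness 0
D: 4→19, due 15, tardiness 4
A: 19→31, due 28, tardiness 3
E: 31→44, due 29, tardiness 15
B: 44→46, due 33, tardiness 13
Sum = 0+4+3+15+13 = 35.
LPT 55, FIFO 39, EDD 35 → minimum 35.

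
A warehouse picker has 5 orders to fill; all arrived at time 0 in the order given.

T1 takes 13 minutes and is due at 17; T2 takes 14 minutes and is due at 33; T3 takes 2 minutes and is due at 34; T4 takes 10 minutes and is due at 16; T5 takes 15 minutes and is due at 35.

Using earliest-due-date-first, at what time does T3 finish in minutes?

39

EDD (increasing due date): T4 T1 T2 T3 T5.
T4: 0→10
T1: 10→23
T2: 23→37
T3: 37→39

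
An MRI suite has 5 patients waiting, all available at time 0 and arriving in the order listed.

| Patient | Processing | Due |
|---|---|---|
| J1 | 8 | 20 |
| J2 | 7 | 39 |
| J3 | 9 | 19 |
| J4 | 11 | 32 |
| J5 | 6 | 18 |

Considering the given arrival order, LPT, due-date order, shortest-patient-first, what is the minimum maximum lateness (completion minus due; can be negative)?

3

FIFO (arrival order): J1 J2 J3 J4 J5.
J1: 0→8, due 20, lateness -12
J2: 8→15, due 39, lateness -24
J3: 15→24, due 19, lateness 5
J4: 24→35, due 32, lateness 3
J5: 35→41, due 18, lateness 23
Maximum = 23.
LPT (decreasing processing time): J4 J3 J1 J2 J5.
J4: 0→11, due 32, lateness -21
J3: 11→20, due 19, lateness 1
J1: 20→28, due 20, lateness 8
J2: 28→35, due 39, lateness -4
J5: 35→41, due 18, lateness 23
Maximum = 23.
EDD (increasing due date): J5 J3 J1 J4 J2.
J5: 0→6, due 18, lateness -12
J3: 6→15, due 19, lateness -4
J1: 15→23, due 20, lateness 3
J4: 23→34, due 32, lateness 2
J2: 34→41, due 39, lateness 2
Maximum = 3.
SPT (increasing processing time): J5 J2 J1 J3 J4.
J5: 0→6, due 18, lateness -12
J2: 6→13, due 39, lateness -26
J1: 13→21, due 20, lateness 1
J3: 21→30, due 19, lateness 11
J4: 30→41, due 32, lateness 9
Maximum = 11.
FIFO 23, LPT 23, EDD 3, SPT 11 → minimum 3.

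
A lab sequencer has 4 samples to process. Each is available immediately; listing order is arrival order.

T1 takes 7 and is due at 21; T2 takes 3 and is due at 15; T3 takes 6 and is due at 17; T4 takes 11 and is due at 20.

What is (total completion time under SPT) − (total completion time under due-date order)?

SPT (increasing processing time): T2 T3 T1 T4.
T2: 0→3
T3: 3→9
T1: 9→16
T4: 16→27
Sum = 3+9+16+27 = 55.
EDD (increasing due date): T2 T3 T4 T1.
T2: 0→3
T3: 3→9
T4: 9→20
T1: 20→27
Sum = 3+9+20+27 = 59.
Difference = 55 − 59 = -4.

-4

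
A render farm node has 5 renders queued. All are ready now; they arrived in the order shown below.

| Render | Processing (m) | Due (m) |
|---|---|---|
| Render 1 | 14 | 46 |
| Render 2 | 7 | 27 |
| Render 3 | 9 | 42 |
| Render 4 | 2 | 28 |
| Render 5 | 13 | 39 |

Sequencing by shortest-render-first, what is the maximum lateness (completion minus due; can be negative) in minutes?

-1

SPT (increasing processing time): Render 4 Render 2 Render 3 Render 5 Render 1.
Render 4: 0→2, due 28, lateness -26
Render 2: 2→9, due 27, lateness -18
Render 3: 9→18, due 42, lateness -24
Render 5: 18→31, due 39, lateness -8
Render 1: 31→45, due 46, lateness -1
Maximum = -1.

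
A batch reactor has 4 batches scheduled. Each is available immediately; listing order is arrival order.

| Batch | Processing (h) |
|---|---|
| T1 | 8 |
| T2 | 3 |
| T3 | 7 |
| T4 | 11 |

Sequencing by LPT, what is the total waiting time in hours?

56

LPT (decreasing processing time): T4 T1 T3 T2.
T4: waits 0, runs 0→11
T1: waits 11, runs 11→19
T3: waits 19, runs 19→26
T2: waits 26, runs 26→29
Sum = 0+11+19+26 = 56.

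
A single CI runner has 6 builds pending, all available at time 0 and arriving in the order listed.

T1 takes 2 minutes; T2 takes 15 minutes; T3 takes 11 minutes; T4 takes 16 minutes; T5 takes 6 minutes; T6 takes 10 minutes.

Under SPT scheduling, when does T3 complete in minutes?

SPT (increasing processing time): T1 T5 T6 T3 T2 T4.
T1: 0→2
T5: 2→8
T6: 8→18
T3: 18→29

29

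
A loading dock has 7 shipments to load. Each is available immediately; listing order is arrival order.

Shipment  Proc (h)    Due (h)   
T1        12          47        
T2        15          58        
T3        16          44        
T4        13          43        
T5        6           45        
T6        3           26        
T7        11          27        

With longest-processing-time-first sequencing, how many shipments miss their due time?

LPT (decreasing processing time): T3 T2 T4 T1 T7 T5 T6.
T3: 0→16, due 44, tardiness 0
T2: 16→31, due 58, tardiness 0
T4: 31→44, due 43, tardiness 1
T1: 44→56, due 47, tardiness 9
T7: 56→67, due 27, tardiness 40
T5: 67→73, due 45, tardiness 28
T6: 73→76, due 26, tardiness 50
Late shipments: 5.

5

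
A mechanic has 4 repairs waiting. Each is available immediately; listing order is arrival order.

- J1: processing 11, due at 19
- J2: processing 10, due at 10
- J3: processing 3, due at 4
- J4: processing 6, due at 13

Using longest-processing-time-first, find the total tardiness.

LPT (decreasing processing time): J1 J2 J4 J3.
J1: 0→11, due 19, tardiness 0
J2: 11→21, due 10, tardiness 11
J4: 21→27, due 13, tardiness 14
J3: 27→30, due 4, tardiness 26
Sum = 0+11+14+26 = 51.

51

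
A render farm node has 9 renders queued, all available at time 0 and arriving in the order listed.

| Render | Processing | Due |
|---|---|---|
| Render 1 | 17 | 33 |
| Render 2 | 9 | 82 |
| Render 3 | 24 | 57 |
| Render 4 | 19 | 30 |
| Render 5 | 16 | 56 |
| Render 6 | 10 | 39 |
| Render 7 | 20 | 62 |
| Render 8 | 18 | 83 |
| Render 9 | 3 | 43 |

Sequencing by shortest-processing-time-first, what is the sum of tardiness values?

SPT (increasing processing time): Render 9 Render 2 Render 6 Render 5 Render 1 Render 8 Render 4 Render 7 Render 3.
Render 9: 0→3, due 43, tardiness 0
Render 2: 3→12, due 82, tardiness 0
Render 6: 12→22, due 39, tardiness 0
Render 5: 22→38, due 56, tardiness 0
Render 1: 38→55, due 33, tardiness 22
Render 8: 55→73, due 83, tardiness 0
Render 4: 73→92, due 30, tardiness 62
Render 7: 92→112, due 62, tardiness 50
Render 3: 112→136, due 57, tardiness 79
Sum = 0+0+0+0+22+0+62+50+79 = 213.

213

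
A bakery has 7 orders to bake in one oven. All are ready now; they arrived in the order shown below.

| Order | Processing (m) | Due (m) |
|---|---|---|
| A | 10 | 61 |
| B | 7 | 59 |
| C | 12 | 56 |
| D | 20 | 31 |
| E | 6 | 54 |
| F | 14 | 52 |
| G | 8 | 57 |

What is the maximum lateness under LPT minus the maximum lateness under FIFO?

3

LPT (decreasing processing time): D F C A G B E.
D: 0→20, due 31, lateness -11
F: 20→34, due 52, lateness -18
C: 34→46, due 56, lateness -10
A: 46→56, due 61, lateness -5
G: 56→64, due 57, lateness 7
B: 64→71, due 59, lateness 12
E: 71→77, due 54, lateness 23
Maximum = 23.
FIFO (arrival order): A B C D E F G.
A: 0→10, due 61, lateness -51
B: 10→17, due 59, lateness -42
C: 17→29, due 56, lateness -27
D: 29→49, due 31, lateness 18
E: 49→55, due 54, lateness 1
F: 55→69, due 52, lateness 17
G: 69→77, due 57, lateness 20
Maximum = 20.
Difference = 23 − 20 = 3.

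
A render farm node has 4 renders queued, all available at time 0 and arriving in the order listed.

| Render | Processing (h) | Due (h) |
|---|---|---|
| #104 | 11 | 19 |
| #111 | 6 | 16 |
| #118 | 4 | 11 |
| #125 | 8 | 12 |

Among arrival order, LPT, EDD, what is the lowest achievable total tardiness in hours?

FIFO (arrival order): #104 #111 #118 #125.
#104: 0→11, due 19, tardiness 0
#111: 11→17, due 16, tardiness 1
#118: 17→21, due 11, tardiness 10
#125: 21→29, due 12, tardiness 17
Sum = 0+1+10+17 = 28.
LPT (decreasing processing time): #104 #125 #111 #118.
#104: 0→11, due 19, tardiness 0
#125: 11→19, due 12, tardiness 7
#111: 19→25, due 16, tardiness 9
#118: 25→29, due 11, tardiness 18
Sum = 0+7+9+18 = 34.
EDD (increasing due date): #118 #125 #111 #104.
#118: 0→4, due 11, tardiness 0
#125: 4→12, due 12, tardiness 0
#111: 12→18, due 16, tardiness 2
#104: 18→29, due 19, tardiness 10
Sum = 0+0+2+10 = 12.
FIFO 28, LPT 34, EDD 12 → minimum 12.

12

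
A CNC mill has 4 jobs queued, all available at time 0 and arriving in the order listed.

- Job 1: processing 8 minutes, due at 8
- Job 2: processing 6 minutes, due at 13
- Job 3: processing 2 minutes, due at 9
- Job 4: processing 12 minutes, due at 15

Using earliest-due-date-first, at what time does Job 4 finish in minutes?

EDD (increasing due date): Job 1 Job 3 Job 2 Job 4.
Job 1: 0→8
Job 3: 8→10
Job 2: 10→16
Job 4: 16→28

28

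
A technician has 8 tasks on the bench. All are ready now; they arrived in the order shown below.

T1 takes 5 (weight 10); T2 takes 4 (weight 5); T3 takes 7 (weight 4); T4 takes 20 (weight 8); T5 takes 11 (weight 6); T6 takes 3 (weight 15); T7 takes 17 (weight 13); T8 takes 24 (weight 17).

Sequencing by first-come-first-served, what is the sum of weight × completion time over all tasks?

FIFO (arrival order): T1 T2 T3 T4 T5 T6 T7 T8.
T1: finishes 5, weight 10, w·C = 50
T2: finishes 9, weight 5, w·C = 45
T3: finishes 16, weight 4, w·C = 64
T4: finishes 36, weight 8, w·C = 288
T5: finishes 47, weight 6, w·C = 282
T6: finishes 50, weight 15, w·C = 750
T7: finishes 67, weight 13, w·C = 871
T8: finishes 91, weight 17, w·C = 1547
Sum = 50+45+64+288+282+750+871+1547 = 3897.

3897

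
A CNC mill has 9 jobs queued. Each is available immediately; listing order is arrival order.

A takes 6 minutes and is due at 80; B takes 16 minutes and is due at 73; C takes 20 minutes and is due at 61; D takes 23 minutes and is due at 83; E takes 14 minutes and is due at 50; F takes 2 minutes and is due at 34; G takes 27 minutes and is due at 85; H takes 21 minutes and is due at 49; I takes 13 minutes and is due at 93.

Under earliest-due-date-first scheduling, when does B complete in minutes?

73

EDD (increasing due date): F H E C B A D G I.
F: 0→2
H: 2→23
E: 23→37
C: 37→57
B: 57→73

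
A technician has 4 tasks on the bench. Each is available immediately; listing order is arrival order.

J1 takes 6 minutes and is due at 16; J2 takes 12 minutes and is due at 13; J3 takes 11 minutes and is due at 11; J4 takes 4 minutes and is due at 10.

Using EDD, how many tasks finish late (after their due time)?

3

EDD (increasing due date): J4 J3 J2 J1.
J4: 0→4, due 10, tardiness 0
J3: 4→15, due 11, tardiness 4
J2: 15→27, due 13, tardiness 14
J1: 27→33, due 16, tardiness 17
Late tasks: 3.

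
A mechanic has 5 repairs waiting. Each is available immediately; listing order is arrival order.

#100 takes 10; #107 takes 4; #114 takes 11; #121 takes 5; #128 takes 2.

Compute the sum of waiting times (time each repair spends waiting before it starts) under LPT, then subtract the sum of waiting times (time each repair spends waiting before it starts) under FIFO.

9

LPT (decreasing processing time): #114 #100 #121 #107 #128.
#114: waits 0, runs 0→11
#100: waits 11, runs 11→21
#121: waits 21, runs 21→26
#107: waits 26, runs 26→30
#128: waits 30, runs 30→32
Sum = 0+11+21+26+30 = 88.
FIFO (arrival order): #100 #107 #114 #121 #128.
#100: waits 0, runs 0→10
#107: waits 10, runs 10→14
#114: waits 14, runs 14→25
#121: waits 25, runs 25→30
#128: waits 30, runs 30→32
Sum = 0+10+14+25+30 = 79.
Difference = 88 − 79 = 9.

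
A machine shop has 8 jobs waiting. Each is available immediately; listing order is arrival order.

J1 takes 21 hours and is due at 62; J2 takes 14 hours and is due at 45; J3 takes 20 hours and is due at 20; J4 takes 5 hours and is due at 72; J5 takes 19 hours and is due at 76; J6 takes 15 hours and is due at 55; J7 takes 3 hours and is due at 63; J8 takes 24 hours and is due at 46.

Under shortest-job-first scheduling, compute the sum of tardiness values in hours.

166

SPT (increasing processing time): J7 J4 J2 J6 J5 J3 J1 J8.
J7: 0→3, due 63, tardiness 0
J4: 3→8, due 72, tardiness 0
J2: 8→22, due 45, tardiness 0
J6: 22→37, due 55, tardiness 0
J5: 37→56, due 76, tardiness 0
J3: 56→76, due 20, tardiness 56
J1: 76→97, due 62, tardiness 35
J8: 97→121, due 46, tardiness 75
Sum = 0+0+0+0+0+56+35+75 = 166.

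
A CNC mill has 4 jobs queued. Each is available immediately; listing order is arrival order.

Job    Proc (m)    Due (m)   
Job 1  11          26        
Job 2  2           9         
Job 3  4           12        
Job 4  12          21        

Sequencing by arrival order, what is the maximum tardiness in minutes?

FIFO (arrival order): Job 1 Job 2 Job 3 Job 4.
Job 1: 0→11, due 26, tardiness 0
Job 2: 11→13, due 9, tardiness 4
Job 3: 13→17, due 12, tardiness 5
Job 4: 17→29, due 21, tardiness 8
Maximum = 8.

8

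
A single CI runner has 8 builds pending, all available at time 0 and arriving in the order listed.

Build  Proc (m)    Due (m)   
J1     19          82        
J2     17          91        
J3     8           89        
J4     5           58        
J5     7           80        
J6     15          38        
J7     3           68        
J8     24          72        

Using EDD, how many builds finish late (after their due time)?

1

EDD (increasing due date): J6 J4 J7 J8 J5 J1 J3 J2.
J6: 0→15, due 38, tardiness 0
J4: 15→20, due 58, tardiness 0
J7: 20→23, due 68, tardiness 0
J8: 23→47, due 72, tardiness 0
J5: 47→54, due 80, tardiness 0
J1: 54→73, due 82, tardiness 0
J3: 73→81, due 89, tardiness 0
J2: 81→98, due 91, tardiness 7
Late builds: 1.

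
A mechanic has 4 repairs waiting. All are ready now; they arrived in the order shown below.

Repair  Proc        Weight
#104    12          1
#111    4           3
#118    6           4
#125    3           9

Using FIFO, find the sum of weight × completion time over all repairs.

FIFO (arrival order): #104 #111 #118 #125.
#104: finishes 12, weight 1, w·C = 12
#111: finishes 16, weight 3, w·C = 48
#118: finishes 22, weight 4, w·C = 88
#125: finishes 25, weight 9, w·C = 225
Sum = 12+48+88+225 = 373.

373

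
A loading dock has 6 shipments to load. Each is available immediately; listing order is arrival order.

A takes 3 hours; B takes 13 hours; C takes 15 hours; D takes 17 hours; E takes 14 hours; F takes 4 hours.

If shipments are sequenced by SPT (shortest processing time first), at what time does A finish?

3

SPT (increasing processing time): A F B E C D.
A: 0→3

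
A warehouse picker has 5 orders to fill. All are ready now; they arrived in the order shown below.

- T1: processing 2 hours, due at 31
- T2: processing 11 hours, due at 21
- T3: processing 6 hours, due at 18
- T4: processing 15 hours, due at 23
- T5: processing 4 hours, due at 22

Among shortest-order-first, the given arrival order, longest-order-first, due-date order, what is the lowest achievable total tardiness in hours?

17

SPT (increasing processing time): T1 T5 T3 T2 T4.
T1: 0→2, due 31, tardiness 0
T5: 2→6, due 22, tardiness 0
T3: 6→12, due 18, tardiness 0
T2: 12→23, due 21, tardiness 2
T4: 23→38, due 23, tardiness 15
Sum = 0+0+0+2+15 = 17.
FIFO (arrival order): T1 T2 T3 T4 T5.
T1: 0→2, due 31, tardiness 0
T2: 2→13, due 21, tardiness 0
T3: 13→19, due 18, tardiness 1
T4: 19→34, due 23, tardiness 11
T5: 34→38, due 22, tardiness 16
Sum = 0+0+1+11+16 = 28.
LPT (decreasing processing time): T4 T2 T3 T5 T1.
T4: 0→15, due 23, tardiness 0
T2: 15→26, due 21, tardiness 5
T3: 26→32, due 18, tardiness 14
T5: 32→36, due 22, tardiness 14
T1: 36→38, due 31, tardiness 7
Sum = 0+5+14+14+7 = 40.
EDD (increasing due date): T3 T2 T5 T4 T1.
T3: 0→6, due 18, tardiness 0
T2: 6→17, due 21, tardiness 0
T5: 17→21, due 22, tardiness 0
T4: 21→36, due 23, tardiness 13
T1: 36→38, due 31, tardiness 7
Sum = 0+0+0+13+7 = 20.
SPT 17, FIFO 28, LPT 40, EDD 20 → minimum 17.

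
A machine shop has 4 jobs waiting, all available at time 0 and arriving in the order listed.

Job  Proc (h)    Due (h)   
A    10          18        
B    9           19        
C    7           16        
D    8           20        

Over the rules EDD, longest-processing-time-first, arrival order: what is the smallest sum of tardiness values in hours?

EDD (increasing due date): C A B D.
C: 0→7, due 16, tardiness 0
A: 7→17, due 18, tardiness 0
B: 17→26, due 19, tardiness 7
D: 26→34, due 20, tardiness 14
Sum = 0+0+7+14 = 21.
LPT (decreasing processing time): A B D C.
A: 0→10, due 18, tardiness 0
B: 10→19, due 19, tardiness 0
D: 19→27, due 20, tardiness 7
C: 27→34, due 16, tardiness 18
Sum = 0+0+7+18 = 25.
FIFO (arrival order): A B C D.
A: 0→10, due 18, tardiness 0
B: 10→19, due 19, tardiness 0
C: 19→26, due 16, tardiness 10
D: 26→34, due 20, tardiness 14
Sum = 0+0+10+14 = 24.
EDD 21, LPT 25, FIFO 24 → minimum 21.

21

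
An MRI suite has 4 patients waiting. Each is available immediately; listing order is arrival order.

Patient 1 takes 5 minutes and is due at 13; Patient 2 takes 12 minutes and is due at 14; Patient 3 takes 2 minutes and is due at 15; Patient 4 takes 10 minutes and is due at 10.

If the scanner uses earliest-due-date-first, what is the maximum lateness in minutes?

14

EDD (increasing due date): Patient 4 Patient 1 Patient 2 Patient 3.
Patient 4: 0→10, due 10, lateness 0
Patient 1: 10→15, due 13, lateness 2
Patient 2: 15→27, due 14, lateness 13
Patient 3: 27→29, due 15, lateness 14
Maximum = 14.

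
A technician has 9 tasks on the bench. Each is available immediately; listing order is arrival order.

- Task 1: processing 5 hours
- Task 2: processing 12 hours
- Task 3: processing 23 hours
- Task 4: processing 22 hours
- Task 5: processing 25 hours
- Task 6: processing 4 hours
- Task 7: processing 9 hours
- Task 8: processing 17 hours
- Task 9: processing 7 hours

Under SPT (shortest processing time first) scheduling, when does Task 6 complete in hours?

4

SPT (increasing processing time): Task 6 Task 1 Task 9 Task 7 Task 2 Task 8 Task 4 Task 3 Task 5.
Task 6: 0→4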